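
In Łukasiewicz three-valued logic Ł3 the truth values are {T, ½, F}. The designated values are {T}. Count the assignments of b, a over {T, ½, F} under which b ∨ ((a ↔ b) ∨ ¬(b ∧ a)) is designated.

8

Of the 9 assignments, 8 give a value in {T}.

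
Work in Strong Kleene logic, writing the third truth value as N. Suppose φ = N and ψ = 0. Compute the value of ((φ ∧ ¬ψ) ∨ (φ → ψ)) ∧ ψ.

0

¬ψ = ¬0 = 1
φ ∧ ¬ψ = N ∧ 1 = N
φ → ψ = N → 0 = N  [¬N ∨ 0]
(φ ∧ ¬ψ) ∨ (φ → ψ) = N ∨ N = N
((φ ∧ ¬ψ) ∨ (φ → ψ)) ∧ ψ = N ∧ 0 = 0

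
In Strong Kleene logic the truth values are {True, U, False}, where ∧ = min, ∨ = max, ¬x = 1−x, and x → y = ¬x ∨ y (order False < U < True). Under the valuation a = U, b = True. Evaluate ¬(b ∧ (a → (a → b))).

False

a → b = U → True = True  [¬U ∨ True]
a → (a → b) = U → True = True
b ∧ (a → (a → b)) = True ∧ True = True
¬(b ∧ (a → (a → b))) = ¬True = False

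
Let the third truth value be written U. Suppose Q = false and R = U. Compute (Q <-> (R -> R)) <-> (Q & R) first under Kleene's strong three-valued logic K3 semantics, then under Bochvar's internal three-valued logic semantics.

U; U

In Kleene's strong three-valued logic K3: R -> R = U -> U = U
Q <-> (R -> R) = false <-> U = U
Q & R = false & U = false
(Q <-> (R -> R)) <-> (Q & R) = U <-> false = U
In Bochvar's internal three-valued logic: R -> R = U -> U = U
Q <-> (R -> R) = false <-> U = U
Q & R = false & U = U
(Q <-> (R -> R)) <-> (Q & R) = U <-> U = U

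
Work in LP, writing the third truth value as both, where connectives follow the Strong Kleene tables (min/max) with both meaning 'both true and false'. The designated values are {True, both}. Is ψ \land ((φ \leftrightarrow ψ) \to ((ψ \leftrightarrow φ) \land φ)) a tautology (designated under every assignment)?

Countermodel: ψ=False, φ=True gives False, which is not designated.

No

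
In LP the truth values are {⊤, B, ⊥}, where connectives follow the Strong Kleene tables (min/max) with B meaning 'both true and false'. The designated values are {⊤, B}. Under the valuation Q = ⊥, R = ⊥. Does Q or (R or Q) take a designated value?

No

R or Q = ⊥ or ⊥ = ⊥
Q or (R or Q) = ⊥ or ⊥ = ⊥
⊥ ∉ {⊤, B}.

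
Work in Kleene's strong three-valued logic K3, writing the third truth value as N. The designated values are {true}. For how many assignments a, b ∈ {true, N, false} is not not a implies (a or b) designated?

7

Of the 9 assignments, 7 give a value in {true}.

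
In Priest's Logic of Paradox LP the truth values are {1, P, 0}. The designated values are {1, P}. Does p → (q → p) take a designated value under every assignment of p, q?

Every assignment of p, q over {1, P, 0} gives a value in {1, P}.
In particular, with p=P, q=P: p → (q → p) = P.

Yes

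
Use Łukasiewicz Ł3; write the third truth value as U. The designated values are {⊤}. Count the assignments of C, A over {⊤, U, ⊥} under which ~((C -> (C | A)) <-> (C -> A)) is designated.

Designated under: (C=⊤, A=⊥).

1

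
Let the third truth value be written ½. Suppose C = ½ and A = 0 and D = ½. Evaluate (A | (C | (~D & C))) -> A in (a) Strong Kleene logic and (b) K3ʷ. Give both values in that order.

In Strong Kleene logic: ~D = ~½ = ½
~D & C = ½ & ½ = ½
C | (~D & C) = ½ | ½ = ½
A | (C | (~D & C)) = 0 | ½ = ½
(A | (C | (~D & C))) -> A = ½ -> 0 = ½
In K3ʷ: ~D = ~½ = ½
~D & C = ½ & ½ = ½
C | (~D & C) = ½ | ½ = ½
A | (C | (~D & C)) = 0 | ½ = ½
(A | (C | (~D & C))) -> A = ½ -> 0 = ½  [any arg is the third value ⇒ result is the third value]

½; ½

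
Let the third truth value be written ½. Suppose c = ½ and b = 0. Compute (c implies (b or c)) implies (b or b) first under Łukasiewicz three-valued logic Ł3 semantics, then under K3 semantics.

0; ½

In Łukasiewicz three-valued logic Ł3: b or c = 0 or ½ = ½
c implies (b or c) = ½ implies ½ = 1
b or b = 0 or 0 = 0
(c implies (b or c)) implies (b or b) = 1 implies 0 = 0
In K3: b or c = 0 or ½ = ½
c implies (b or c) = ½ implies ½ = ½
b or b = 0 or 0 = 0
(c implies (b or c)) implies (b or b) = ½ implies 0 = ½
They differ because Łukasiewicz three-valued logic Ł3 and K3 treat ½ differently under implication.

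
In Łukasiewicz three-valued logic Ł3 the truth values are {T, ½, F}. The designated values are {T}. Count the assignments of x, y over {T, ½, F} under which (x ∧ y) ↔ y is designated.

Of the 9 assignments, 6 give a value in {T}.

6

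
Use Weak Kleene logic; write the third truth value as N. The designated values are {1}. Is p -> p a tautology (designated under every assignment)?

Countermodel: p=N gives N, which is not designated.

No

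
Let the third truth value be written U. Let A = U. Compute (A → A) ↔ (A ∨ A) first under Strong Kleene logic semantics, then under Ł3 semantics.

U; U

In Strong Kleene logic: A → A = U → U = U
A ∨ A = U ∨ U = U
(A → A) ↔ (A ∨ A) = U ↔ U = U
In Ł3: A → A = U → U = True
A ∨ A = U ∨ U = U
(A → A) ↔ (A ∨ A) = True ↔ U = U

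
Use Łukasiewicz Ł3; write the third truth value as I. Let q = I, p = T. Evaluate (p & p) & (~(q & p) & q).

p & p = T & T = T
q & p = I & T = I
~(q & p) = ~I = I
~(q & p) & q = I & I = I
(p & p) & (~(q & p) & q) = T & I = I

I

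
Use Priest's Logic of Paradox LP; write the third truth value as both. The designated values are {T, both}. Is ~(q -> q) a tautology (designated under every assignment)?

No

Countermodel: q=T gives F, which is not designated.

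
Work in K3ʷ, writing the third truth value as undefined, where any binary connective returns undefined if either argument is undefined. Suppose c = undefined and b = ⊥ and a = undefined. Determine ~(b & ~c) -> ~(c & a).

undefined

~c = ~undefined = undefined
b & ~c = ⊥ & undefined = undefined
~(b & ~c) = ~undefined = undefined
c & a = undefined & undefined = undefined
~(c & a) = ~undefined = undefined
~(b & ~c) -> ~(c & a) = undefined -> undefined = undefined  [any arg is the third value ⇒ result is the third value]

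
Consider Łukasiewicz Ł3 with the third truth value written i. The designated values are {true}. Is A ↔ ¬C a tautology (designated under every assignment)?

No

Countermodel: A=true, C=true gives false, which is not designated.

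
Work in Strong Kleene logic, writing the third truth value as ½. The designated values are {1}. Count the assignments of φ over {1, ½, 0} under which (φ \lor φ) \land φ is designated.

1

φ=1: 1 ✓
φ=½: ½ ·
φ=0: 0 ·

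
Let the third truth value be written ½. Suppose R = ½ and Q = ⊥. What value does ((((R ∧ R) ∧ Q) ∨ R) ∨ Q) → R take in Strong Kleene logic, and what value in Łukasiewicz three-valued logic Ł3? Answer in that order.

In Strong Kleene logic: R ∧ R = ½ ∧ ½ = ½
(R ∧ R) ∧ Q = ½ ∧ ⊥ = ⊥
((R ∧ R) ∧ Q) ∨ R = ⊥ ∨ ½ = ½
(((R ∧ R) ∧ Q) ∨ R) ∨ Q = ½ ∨ ⊥ = ½
((((R ∧ R) ∧ Q) ∨ R) ∨ Q) → R = ½ → ½ = ½  [¬½ ∨ ½]
In Łukasiewicz three-valued logic Ł3: R ∧ R = ½ ∧ ½ = ½
(R ∧ R) ∧ Q = ½ ∧ ⊥ = ⊥
((R ∧ R) ∧ Q) ∨ R = ⊥ ∨ ½ = ½
(((R ∧ R) ∧ Q) ∨ R) ∨ Q = ½ ∨ ⊥ = ½
((((R ∧ R) ∧ Q) ∨ R) ∨ Q) → R = ½ → ½ = ⊤
They differ because Strong Kleene logic and Łukasiewicz three-valued logic Ł3 treat ½ differently under implication.

½; ⊤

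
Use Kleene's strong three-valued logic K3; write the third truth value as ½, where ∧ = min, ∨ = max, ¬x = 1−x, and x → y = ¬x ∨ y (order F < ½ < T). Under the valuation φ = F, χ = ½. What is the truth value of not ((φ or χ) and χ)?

½

φ or χ = F or ½ = ½
(φ or χ) and χ = ½ and ½ = ½
not ((φ or χ) and χ) = not ½ = ½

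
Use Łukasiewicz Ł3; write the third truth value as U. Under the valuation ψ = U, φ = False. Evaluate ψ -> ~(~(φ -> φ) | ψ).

True

φ -> φ = False -> False = True
~(φ -> φ) = ~True = False
~(φ -> φ) | ψ = False | U = U
~(~(φ -> φ) | ψ) = ~U = U
ψ -> ~(~(φ -> φ) | ψ) = U -> U = True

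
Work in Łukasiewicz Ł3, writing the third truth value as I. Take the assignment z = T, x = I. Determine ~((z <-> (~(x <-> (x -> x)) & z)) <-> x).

x -> x = I -> I = T  [min(1, 1−½+½)]
x <-> (x -> x) = I <-> T = I
~(x <-> (x -> x)) = ~I = I
~(x <-> (x -> x)) & z = I & T = I
z <-> (~(x <-> (x -> x)) & z) = T <-> I = I
(z <-> (~(x <-> (x -> x)) & z)) <-> x = I <-> I = T
~((z <-> (~(x <-> (x -> x)) & z)) <-> x) = ~T = F

F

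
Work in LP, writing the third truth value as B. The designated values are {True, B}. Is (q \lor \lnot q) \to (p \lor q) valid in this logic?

Countermodel: q=False, p=False gives False, which is not designated.

No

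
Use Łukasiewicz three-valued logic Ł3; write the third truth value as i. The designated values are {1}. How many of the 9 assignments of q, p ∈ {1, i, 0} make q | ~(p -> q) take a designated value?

Designated under: (q=1, p=1); (q=1, p=i); (q=1, p=0); (q=0, p=1).

4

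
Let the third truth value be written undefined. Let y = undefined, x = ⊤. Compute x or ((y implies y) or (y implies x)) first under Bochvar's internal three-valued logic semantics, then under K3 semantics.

In Bochvar's internal three-valued logic: y implies y = undefined implies undefined = undefined  [any arg is the third value ⇒ result is the third value]
y implies x = undefined implies ⊤ = undefined
(y implies y) or (y implies x) = undefined or undefined = undefined
x or ((y implies y) or (y implies x)) = ⊤ or undefined = undefined
In K3: y implies y = undefined implies undefined = undefined  [not undefined or undefined]
y implies x = undefined implies ⊤ = ⊤
(y implies y) or (y implies x) = undefined or ⊤ = ⊤
x or ((y implies y) or (y implies x)) = ⊤ or ⊤ = ⊤
They differ because Bochvar's internal three-valued logic and K3 treat undefined differently under the binary connectives.

undefined; ⊤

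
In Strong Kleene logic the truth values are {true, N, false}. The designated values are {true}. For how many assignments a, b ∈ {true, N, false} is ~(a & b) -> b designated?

Designated under: (a=true, b=true); (a=N, b=true); (a=false, b=true).

3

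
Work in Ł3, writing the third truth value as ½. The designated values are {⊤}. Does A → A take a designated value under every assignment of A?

Every assignment of A over {⊤, ½, ⊥} gives a value in {⊤}.
In particular, with A=½: A → A = ⊤.

Yes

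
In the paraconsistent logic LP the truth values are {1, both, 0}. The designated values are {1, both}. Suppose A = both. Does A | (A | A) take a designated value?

A | A = both | both = both
A | (A | A) = both | both = both
both ∈ {1, both}.

Yes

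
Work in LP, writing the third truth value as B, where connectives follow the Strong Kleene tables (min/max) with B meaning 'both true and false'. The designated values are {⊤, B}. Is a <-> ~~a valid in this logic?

Every assignment of a over {⊤, B, ⊥} gives a value in {⊤, B}.
In particular, with a=B: a <-> ~~a = B.

Yes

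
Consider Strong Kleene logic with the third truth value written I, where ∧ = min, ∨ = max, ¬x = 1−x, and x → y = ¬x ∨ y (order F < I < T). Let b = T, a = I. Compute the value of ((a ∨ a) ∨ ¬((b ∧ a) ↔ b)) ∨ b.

a ∨ a = I ∨ I = I
b ∧ a = T ∧ I = I
(b ∧ a) ↔ b = I ↔ T = I
¬((b ∧ a) ↔ b) = ¬I = I
(a ∨ a) ∨ ¬((b ∧ a) ↔ b) = I ∨ I = I
((a ∨ a) ∨ ¬((b ∧ a) ↔ b)) ∨ b = I ∨ T = T

T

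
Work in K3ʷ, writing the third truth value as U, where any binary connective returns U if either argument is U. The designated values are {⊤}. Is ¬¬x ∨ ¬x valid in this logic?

No

Countermodel: x=U gives U, which is not designated.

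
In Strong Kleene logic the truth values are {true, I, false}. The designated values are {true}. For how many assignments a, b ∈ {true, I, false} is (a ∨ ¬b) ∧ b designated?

1

Designated under: (a=true, b=true).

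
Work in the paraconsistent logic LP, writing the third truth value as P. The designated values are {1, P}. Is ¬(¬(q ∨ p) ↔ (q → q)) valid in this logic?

Countermodel: q=0, p=0 gives 0, which is not designated.

No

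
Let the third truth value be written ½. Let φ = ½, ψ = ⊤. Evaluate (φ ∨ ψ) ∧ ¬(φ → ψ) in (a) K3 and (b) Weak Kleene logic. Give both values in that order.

⊥; ½

In K3: φ ∨ ψ = ½ ∨ ⊤ = ⊤
φ → ψ = ½ → ⊤ = ⊤  [¬½ ∨ ⊤]
¬(φ → ψ) = ¬⊤ = ⊥
(φ ∨ ψ) ∧ ¬(φ → ψ) = ⊤ ∧ ⊥ = ⊥
In Weak Kleene logic: φ ∨ ψ = ½ ∨ ⊤ = ½
φ → ψ = ½ → ⊤ = ½
¬(φ → ψ) = ¬½ = ½
(φ ∨ ψ) ∧ ¬(φ → ψ) = ½ ∧ ½ = ½
They differ because K3 and Weak Kleene logic treat ½ differently under the binary connectives.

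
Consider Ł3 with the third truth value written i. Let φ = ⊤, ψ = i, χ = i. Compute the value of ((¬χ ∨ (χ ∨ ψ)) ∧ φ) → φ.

⊤

¬χ = ¬i = i
χ ∨ ψ = i ∨ i = i
¬χ ∨ (χ ∨ ψ) = i ∨ i = i
(¬χ ∨ (χ ∨ ψ)) ∧ φ = i ∧ ⊤ = i
((¬χ ∨ (χ ∨ ψ)) ∧ φ) → φ = i → ⊤ = ⊤  [min(1, 1−½+1)]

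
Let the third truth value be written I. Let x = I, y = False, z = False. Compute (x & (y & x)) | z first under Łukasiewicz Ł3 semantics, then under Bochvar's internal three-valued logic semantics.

In Łukasiewicz Ł3: y & x = False & I = False
x & (y & x) = I & False = False
(x & (y & x)) | z = False | False = False
In Bochvar's internal three-valued logic: y & x = False & I = I
x & (y & x) = I & I = I
(x & (y & x)) | z = I | False = I
They differ because Łukasiewicz Ł3 and Bochvar's internal three-valued logic treat I differently under the binary connectives.

False; I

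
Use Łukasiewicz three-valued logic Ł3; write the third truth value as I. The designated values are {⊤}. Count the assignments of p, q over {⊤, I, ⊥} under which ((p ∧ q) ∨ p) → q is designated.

6

Of the 9 assignments, 6 give a value in {⊤}.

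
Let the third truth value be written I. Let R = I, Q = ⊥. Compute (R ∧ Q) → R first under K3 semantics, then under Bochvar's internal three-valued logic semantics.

In K3: R ∧ Q = I ∧ ⊥ = ⊥
(R ∧ Q) → R = ⊥ → I = ⊤  [¬⊥ ∨ I]
In Bochvar's internal three-valued logic: R ∧ Q = I ∧ ⊥ = I
(R ∧ Q) → R = I → I = I  [any arg is the third value ⇒ result is the third value]
They differ because K3 and Bochvar's internal three-valued logic treat I differently under the binary connectives.

⊤; I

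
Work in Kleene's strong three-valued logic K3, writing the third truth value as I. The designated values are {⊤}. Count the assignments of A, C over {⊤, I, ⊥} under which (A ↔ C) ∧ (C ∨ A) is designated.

1

Designated under: (A=⊤, C=⊤).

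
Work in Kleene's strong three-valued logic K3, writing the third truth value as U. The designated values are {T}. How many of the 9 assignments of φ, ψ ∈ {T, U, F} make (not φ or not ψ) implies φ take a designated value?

3

Designated under: (φ=T, ψ=T); (φ=T, ψ=U); (φ=T, ψ=F).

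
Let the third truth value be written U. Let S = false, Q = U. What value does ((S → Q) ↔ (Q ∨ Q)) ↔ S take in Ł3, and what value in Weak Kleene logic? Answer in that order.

In Ł3: S → Q = false → U = true  [min(1, 1−0+½)]
Q ∨ Q = U ∨ U = U
(S → Q) ↔ (Q ∨ Q) = true ↔ U = U
((S → Q) ↔ (Q ∨ Q)) ↔ S = U ↔ false = U
In Weak Kleene logic: S → Q = false → U = U  [any arg is the third value ⇒ result is the third value]
Q ∨ Q = U ∨ U = U
(S → Q) ↔ (Q ∨ Q) = U ↔ U = U
((S → Q) ↔ (Q ∨ Q)) ↔ S = U ↔ false = U

U; U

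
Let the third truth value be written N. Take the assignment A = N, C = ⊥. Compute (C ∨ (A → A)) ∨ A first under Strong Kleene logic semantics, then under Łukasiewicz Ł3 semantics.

In Strong Kleene logic: A → A = N → N = N  [¬N ∨ N]
C ∨ (A → A) = ⊥ ∨ N = N
(C ∨ (A → A)) ∨ A = N ∨ N = N
In Łukasiewicz Ł3: A → A = N → N = ⊤
C ∨ (A → A) = ⊥ ∨ ⊤ = ⊤
(C ∨ (A → A)) ∨ A = ⊤ ∨ N = ⊤
They differ because Strong Kleene logic and Łukasiewicz Ł3 treat N differently under implication.

N; ⊤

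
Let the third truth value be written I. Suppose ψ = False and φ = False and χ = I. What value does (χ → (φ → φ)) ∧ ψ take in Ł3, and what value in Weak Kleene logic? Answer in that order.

False; I

In Ł3: φ → φ = False → False = True
χ → (φ → φ) = I → True = True  [min(1, 1−½+1)]
(χ → (φ → φ)) ∧ ψ = True ∧ False = False
In Weak Kleene logic: φ → φ = False → False = True
χ → (φ → φ) = I → True = I  [any arg is the third value ⇒ result is the third value]
(χ → (φ → φ)) ∧ ψ = I ∧ False = I
They differ because Ł3 and Weak Kleene logic treat I differently under the binary connectives.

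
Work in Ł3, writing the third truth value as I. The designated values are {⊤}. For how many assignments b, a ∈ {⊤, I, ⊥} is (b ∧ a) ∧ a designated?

Designated under: (b=⊤, a=⊤).

1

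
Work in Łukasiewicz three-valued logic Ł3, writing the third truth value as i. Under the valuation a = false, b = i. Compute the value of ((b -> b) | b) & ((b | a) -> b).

b -> b = i -> i = true
(b -> b) | b = true | i = true
b | a = i | false = i
(b | a) -> b = i -> i = true
((b -> b) | b) & ((b | a) -> b) = true & true = true

true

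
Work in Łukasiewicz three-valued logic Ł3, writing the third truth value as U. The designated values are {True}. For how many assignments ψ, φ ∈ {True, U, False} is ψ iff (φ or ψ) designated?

Of the 9 assignments, 6 give a value in {True}.

6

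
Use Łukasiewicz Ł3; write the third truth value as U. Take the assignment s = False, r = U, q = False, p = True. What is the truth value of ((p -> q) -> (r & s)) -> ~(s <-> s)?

False

p -> q = True -> False = False
r & s = U & False = False
(p -> q) -> (r & s) = False -> False = True
s <-> s = False <-> False = True
~(s <-> s) = ~True = False
((p -> q) -> (r & s)) -> ~(s <-> s) = True -> False = False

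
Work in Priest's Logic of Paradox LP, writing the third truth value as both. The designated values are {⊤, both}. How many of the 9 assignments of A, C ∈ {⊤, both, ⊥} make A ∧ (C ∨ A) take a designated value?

Of the 9 assignments, 6 give a value in {⊤, both}.

6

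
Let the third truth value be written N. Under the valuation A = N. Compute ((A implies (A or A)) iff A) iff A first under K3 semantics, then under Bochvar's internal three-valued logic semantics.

N; N

In K3: A or A = N or N = N
A implies (A or A) = N implies N = N  [not N or N]
(A implies (A or A)) iff A = N iff N = N
((A implies (A or A)) iff A) iff A = N iff N = N
In Bochvar's internal three-valued logic: A or A = N or N = N
A implies (A or A) = N implies N = N  [any arg is the third value ⇒ result is the third value]
(A implies (A or A)) iff A = N iff N = N
((A implies (A or A)) iff A) iff A = N iff N = N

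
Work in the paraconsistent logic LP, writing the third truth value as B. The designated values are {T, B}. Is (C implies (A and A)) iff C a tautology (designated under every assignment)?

No

Countermodel: C=T, A=F gives F, which is not designated.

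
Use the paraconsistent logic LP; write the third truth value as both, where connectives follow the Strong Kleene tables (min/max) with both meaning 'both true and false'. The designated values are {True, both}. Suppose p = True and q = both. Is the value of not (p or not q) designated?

not q = not both = both
p or not q = True or both = True
not (p or not q) = not True = False
False ∉ {True, both}.

No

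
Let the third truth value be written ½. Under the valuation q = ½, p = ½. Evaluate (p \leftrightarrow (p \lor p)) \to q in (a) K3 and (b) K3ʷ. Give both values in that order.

In K3: p \lor p = ½ \lor ½ = ½
p \leftrightarrow (p \lor p) = ½ \leftrightarrow ½ = ½
(p \leftrightarrow (p \lor p)) \to q = ½ \to ½ = ½  [\lnot ½ \lor ½]
In K3ʷ: p \lor p = ½ \lor ½ = ½
p \leftrightarrow (p \lor p) = ½ \leftrightarrow ½ = ½
(p \leftrightarrow (p \lor p)) \to q = ½ \to ½ = ½  [any arg is the third value ⇒ result is the third value]

½; ½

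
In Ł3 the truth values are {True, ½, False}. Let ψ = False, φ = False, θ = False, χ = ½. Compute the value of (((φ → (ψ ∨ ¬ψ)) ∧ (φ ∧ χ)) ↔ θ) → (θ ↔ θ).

True

¬ψ = ¬False = True
ψ ∨ ¬ψ = False ∨ True = True
φ → (ψ ∨ ¬ψ) = False → True = True
φ ∧ χ = False ∧ ½ = False
(φ → (ψ ∨ ¬ψ)) ∧ (φ ∧ χ) = True ∧ False = False
((φ → (ψ ∨ ¬ψ)) ∧ (φ ∧ χ)) ↔ θ = False ↔ False = True
θ ↔ θ = False ↔ False = True
(((φ → (ψ ∨ ¬ψ)) ∧ (φ ∧ χ)) ↔ θ) → (θ ↔ θ) = True → True = True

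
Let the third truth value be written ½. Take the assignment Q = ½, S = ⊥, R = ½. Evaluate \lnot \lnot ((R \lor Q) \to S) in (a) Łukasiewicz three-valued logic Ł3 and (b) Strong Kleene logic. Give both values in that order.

½; ½

In Łukasiewicz three-valued logic Ł3: R \lor Q = ½ \lor ½ = ½
(R \lor Q) \to S = ½ \to ⊥ = ½  [min(1, 1−½+0)]
\lnot ((R \lor Q) \to S) = \lnot ½ = ½
\lnot \lnot ((R \lor Q) \to S) = \lnot ½ = ½
In Strong Kleene logic: R \lor Q = ½ \lor ½ = ½
(R \lor Q) \to S = ½ \to ⊥ = ½  [\lnot ½ \lor ⊥]
\lnot ((R \lor Q) \to S) = \lnot ½ = ½
\lnot \lnot ((R \lor Q) \to S) = \lnot ½ = ½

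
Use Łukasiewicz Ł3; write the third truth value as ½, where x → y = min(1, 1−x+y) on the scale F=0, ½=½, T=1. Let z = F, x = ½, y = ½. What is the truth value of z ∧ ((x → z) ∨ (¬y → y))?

F

x → z = ½ → F = ½
¬y = ¬½ = ½
¬y → y = ½ → ½ = T
(x → z) ∨ (¬y → y) = ½ ∨ T = T
z ∧ ((x → z) ∨ (¬y → y)) = F ∧ T = F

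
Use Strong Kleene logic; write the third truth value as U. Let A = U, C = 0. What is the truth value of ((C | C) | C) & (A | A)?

C | C = 0 | 0 = 0
(C | C) | C = 0 | 0 = 0
A | A = U | U = U
((C | C) | C) & (A | A) = 0 & U = 0

0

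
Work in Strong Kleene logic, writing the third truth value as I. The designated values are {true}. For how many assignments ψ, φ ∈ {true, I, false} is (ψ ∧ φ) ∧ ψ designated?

Designated under: (ψ=true, φ=true).

1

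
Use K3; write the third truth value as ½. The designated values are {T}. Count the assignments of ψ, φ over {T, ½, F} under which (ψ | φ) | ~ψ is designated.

7

Of the 9 assignments, 7 give a value in {T}.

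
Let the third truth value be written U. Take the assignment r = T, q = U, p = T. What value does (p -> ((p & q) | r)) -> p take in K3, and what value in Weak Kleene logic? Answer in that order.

In K3: p & q = T & U = U
(p & q) | r = U | T = T
p -> ((p & q) | r) = T -> T = T
(p -> ((p & q) | r)) -> p = T -> T = T
In Weak Kleene logic: p & q = T & U = U
(p & q) | r = U | T = U
p -> ((p & q) | r) = T -> U = U  [any arg is the third value ⇒ result is the third value]
(p -> ((p & q) | r)) -> p = U -> T = U
They differ because K3 and Weak Kleene logic treat U differently under the binary connectives.

T; U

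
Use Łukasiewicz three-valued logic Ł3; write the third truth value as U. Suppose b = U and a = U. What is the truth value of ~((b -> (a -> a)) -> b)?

U

a -> a = U -> U = ⊤
b -> (a -> a) = U -> ⊤ = ⊤
(b -> (a -> a)) -> b = ⊤ -> U = U
~((b -> (a -> a)) -> b) = ~U = U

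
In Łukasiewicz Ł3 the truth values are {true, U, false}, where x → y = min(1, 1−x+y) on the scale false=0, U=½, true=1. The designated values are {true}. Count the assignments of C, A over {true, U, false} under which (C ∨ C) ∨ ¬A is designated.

Of the 9 assignments, 5 give a value in {true}.

5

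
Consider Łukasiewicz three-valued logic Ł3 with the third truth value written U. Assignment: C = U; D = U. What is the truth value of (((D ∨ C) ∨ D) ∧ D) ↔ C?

D ∨ C = U ∨ U = U
(D ∨ C) ∨ D = U ∨ U = U
((D ∨ C) ∨ D) ∧ D = U ∧ U = U
(((D ∨ C) ∨ D) ∧ D) ↔ C = U ↔ U = True

True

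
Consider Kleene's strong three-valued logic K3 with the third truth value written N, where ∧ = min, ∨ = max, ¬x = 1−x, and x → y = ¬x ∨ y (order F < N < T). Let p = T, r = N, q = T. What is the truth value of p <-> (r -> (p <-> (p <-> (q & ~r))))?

N

~r = ~N = N
q & ~r = T & N = N
p <-> (q & ~r) = T <-> N = N
p <-> (p <-> (q & ~r)) = T <-> N = N
r -> (p <-> (p <-> (q & ~r))) = N -> N = N
p <-> (r -> (p <-> (p <-> (q & ~r)))) = T <-> N = N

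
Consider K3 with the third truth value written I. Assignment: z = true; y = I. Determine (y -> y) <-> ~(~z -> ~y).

y -> y = I -> I = I  [~I | I]
~z = ~true = false
~y = ~I = I
~z -> ~y = false -> I = true
~(~z -> ~y) = ~true = false
(y -> y) <-> ~(~z -> ~y) = I <-> false = I

I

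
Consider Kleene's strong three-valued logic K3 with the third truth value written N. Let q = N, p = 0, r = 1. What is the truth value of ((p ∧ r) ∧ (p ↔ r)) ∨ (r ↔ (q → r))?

1

p ∧ r = 0 ∧ 1 = 0
p ↔ r = 0 ↔ 1 = 0
(p ∧ r) ∧ (p ↔ r) = 0 ∧ 0 = 0
q → r = N → 1 = 1  [¬N ∨ 1]
r ↔ (q → r) = 1 ↔ 1 = 1
((p ∧ r) ∧ (p ↔ r)) ∨ (r ↔ (q → r)) = 0 ∨ 1 = 1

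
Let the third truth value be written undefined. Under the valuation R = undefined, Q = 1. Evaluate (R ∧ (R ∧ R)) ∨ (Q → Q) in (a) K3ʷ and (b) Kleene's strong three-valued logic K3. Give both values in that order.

undefined; 1

In K3ʷ: R ∧ R = undefined ∧ undefined = undefined
R ∧ (R ∧ R) = undefined ∧ undefined = undefined
Q → Q = 1 → 1 = 1
(R ∧ (R ∧ R)) ∨ (Q → Q) = undefined ∨ 1 = undefined
In Kleene's strong three-valued logic K3: R ∧ R = undefined ∧ undefined = undefined
R ∧ (R ∧ R) = undefined ∧ undefined = undefined
Q → Q = 1 → 1 = 1
(R ∧ (R ∧ R)) ∨ (Q → Q) = undefined ∨ 1 = 1
They differ because K3ʷ and Kleene's strong three-valued logic K3 treat undefined differently under the binary connectives.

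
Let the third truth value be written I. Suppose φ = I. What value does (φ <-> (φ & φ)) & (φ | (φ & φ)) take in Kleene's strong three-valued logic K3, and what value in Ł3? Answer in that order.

I; I

In Kleene's strong three-valued logic K3: φ & φ = I & I = I
φ <-> (φ & φ) = I <-> I = I
φ & φ = I & I = I
φ | (φ & φ) = I | I = I
(φ <-> (φ & φ)) & (φ | (φ & φ)) = I & I = I
In Ł3: φ & φ = I & I = I
φ <-> (φ & φ) = I <-> I = True  [1 − |½−½|]
φ & φ = I & I = I
φ | (φ & φ) = I | I = I
(φ <-> (φ & φ)) & (φ | (φ & φ)) = True & I = I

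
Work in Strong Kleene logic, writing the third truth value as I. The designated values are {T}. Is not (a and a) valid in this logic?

No

Countermodel: a=T gives F, which is not designated.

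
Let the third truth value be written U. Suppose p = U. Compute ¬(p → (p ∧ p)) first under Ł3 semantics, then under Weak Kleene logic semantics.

In Ł3: p ∧ p = U ∧ U = U
p → (p ∧ p) = U → U = ⊤  [min(1, 1−½+½)]
¬(p → (p ∧ p)) = ¬⊤ = ⊥
In Weak Kleene logic: p ∧ p = U ∧ U = U
p → (p ∧ p) = U → U = U  [any arg is the third value ⇒ result is the third value]
¬(p → (p ∧ p)) = ¬U = U
They differ because Ł3 and Weak Kleene logic treat U differently under the binary connectives.

⊥; U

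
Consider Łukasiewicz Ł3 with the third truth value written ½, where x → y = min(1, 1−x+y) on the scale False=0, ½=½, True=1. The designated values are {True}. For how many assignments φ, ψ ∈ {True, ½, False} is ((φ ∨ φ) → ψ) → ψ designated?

5

Of the 9 assignments, 5 give a value in {True}.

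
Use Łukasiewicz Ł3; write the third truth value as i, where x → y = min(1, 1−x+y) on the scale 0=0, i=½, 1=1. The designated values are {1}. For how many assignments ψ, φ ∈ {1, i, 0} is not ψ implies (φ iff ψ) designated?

Of the 9 assignments, 7 give a value in {1}.

7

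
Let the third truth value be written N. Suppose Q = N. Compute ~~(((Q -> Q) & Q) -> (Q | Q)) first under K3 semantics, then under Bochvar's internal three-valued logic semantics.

In K3: Q -> Q = N -> N = N  [~N | N]
(Q -> Q) & Q = N & N = N
Q | Q = N | N = N
((Q -> Q) & Q) -> (Q | Q) = N -> N = N
~(((Q -> Q) & Q) -> (Q | Q)) = ~N = N
~~(((Q -> Q) & Q) -> (Q | Q)) = ~N = N
In Bochvar's internal three-valued logic: Q -> Q = N -> N = N  [any arg is the third value ⇒ result is the third value]
(Q -> Q) & Q = N & N = N
Q | Q = N | N = N
((Q -> Q) & Q) -> (Q | Q) = N -> N = N
~(((Q -> Q) & Q) -> (Q | Q)) = ~N = N
~~(((Q -> Q) & Q) -> (Q | Q)) = ~N = N

N; N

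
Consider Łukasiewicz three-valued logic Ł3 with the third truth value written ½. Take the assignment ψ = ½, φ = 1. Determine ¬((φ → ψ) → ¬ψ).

φ → ψ = 1 → ½ = ½  [min(1, 1−1+½)]
¬ψ = ¬½ = ½
(φ → ψ) → ¬ψ = ½ → ½ = 1
¬((φ → ψ) → ¬ψ) = ¬1 = 0

0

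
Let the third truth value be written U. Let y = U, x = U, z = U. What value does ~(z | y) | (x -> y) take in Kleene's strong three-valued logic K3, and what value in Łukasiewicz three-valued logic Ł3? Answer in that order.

In Kleene's strong three-valued logic K3: z | y = U | U = U
~(z | y) = ~U = U
x -> y = U -> U = U  [~U | U]
~(z | y) | (x -> y) = U | U = U
In Łukasiewicz three-valued logic Ł3: z | y = U | U = U
~(z | y) = ~U = U
x -> y = U -> U = true  [min(1, 1−½+½)]
~(z | y) | (x -> y) = U | true = true
They differ because Kleene's strong three-valued logic K3 and Łukasiewicz three-valued logic Ł3 treat U differently under implication.

U; true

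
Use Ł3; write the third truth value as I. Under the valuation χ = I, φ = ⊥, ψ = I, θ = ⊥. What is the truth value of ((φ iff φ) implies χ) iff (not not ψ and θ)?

φ iff φ = ⊥ iff ⊥ = ⊤
(φ iff φ) implies χ = ⊤ implies I = I
not ψ = not I = I
not not ψ = not I = I
not not ψ and θ = I and ⊥ = ⊥
((φ iff φ) implies χ) iff (not not ψ and θ) = I iff ⊥ = I

I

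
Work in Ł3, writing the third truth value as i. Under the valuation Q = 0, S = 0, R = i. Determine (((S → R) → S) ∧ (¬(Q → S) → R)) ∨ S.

0

S → R = 0 → i = 1  [min(1, 1−0+½)]
(S → R) → S = 1 → 0 = 0
Q → S = 0 → 0 = 1
¬(Q → S) = ¬1 = 0
¬(Q → S) → R = 0 → i = 1
((S → R) → S) ∧ (¬(Q → S) → R) = 0 ∧ 1 = 0
(((S → R) → S) ∧ (¬(Q → S) → R)) ∨ S = 0 ∨ 0 = 0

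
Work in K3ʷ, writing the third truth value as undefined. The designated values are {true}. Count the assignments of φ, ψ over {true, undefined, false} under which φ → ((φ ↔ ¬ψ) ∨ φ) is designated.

4

Designated under: (φ=true, ψ=true); (φ=true, ψ=false); (φ=false, ψ=true); (φ=false, ψ=false).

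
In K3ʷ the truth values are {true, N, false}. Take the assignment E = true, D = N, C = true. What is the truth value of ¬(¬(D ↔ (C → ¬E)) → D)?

¬E = ¬true = false
C → ¬E = true → false = false
D ↔ (C → ¬E) = N ↔ false = N
¬(D ↔ (C → ¬E)) = ¬N = N
¬(D ↔ (C → ¬E)) → D = N → N = N  [any arg is the third value ⇒ result is the third value]
¬(¬(D ↔ (C → ¬E)) → D) = ¬N = N

N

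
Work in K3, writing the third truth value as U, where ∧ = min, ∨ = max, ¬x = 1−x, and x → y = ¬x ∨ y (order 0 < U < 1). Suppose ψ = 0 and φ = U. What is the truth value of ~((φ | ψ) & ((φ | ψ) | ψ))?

U

φ | ψ = U | 0 = U
φ | ψ = U | 0 = U
(φ | ψ) | ψ = U | 0 = U
(φ | ψ) & ((φ | ψ) | ψ) = U & U = U
~((φ | ψ) & ((φ | ψ) | ψ)) = ~U = U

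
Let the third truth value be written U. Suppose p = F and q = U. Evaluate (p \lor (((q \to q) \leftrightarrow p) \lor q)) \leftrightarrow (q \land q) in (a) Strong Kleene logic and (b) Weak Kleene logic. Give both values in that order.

U; U

In Strong Kleene logic: q \to q = U \to U = U  [\lnot U \lor U]
(q \to q) \leftrightarrow p = U \leftrightarrow F = U
((q \to q) \leftrightarrow p) \lor q = U \lor U = U
p \lor (((q \to q) \leftrightarrow p) \lor q) = F \lor U = U
q \land q = U \land U = U
(p \lor (((q \to q) \leftrightarrow p) \lor q)) \leftrightarrow (q \land q) = U \leftrightarrow U = U
In Weak Kleene logic: q \to q = U \to U = U  [any arg is the third value ⇒ result is the third value]
(q \to q) \leftrightarrow p = U \leftrightarrow F = U
((q \to q) \leftrightarrow p) \lor q = U \lor U = U
p \lor (((q \to q) \leftrightarrow p) \lor q) = F \lor U = U
q \land q = U \land U = U
(p \lor (((q \to q) \leftrightarrow p) \lor q)) \leftrightarrow (q \land q) = U \leftrightarrow U = U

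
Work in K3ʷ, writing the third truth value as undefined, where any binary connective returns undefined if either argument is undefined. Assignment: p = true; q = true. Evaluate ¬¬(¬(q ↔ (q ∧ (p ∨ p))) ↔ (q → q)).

p ∨ p = true ∨ true = true
q ∧ (p ∨ p) = true ∧ true = true
q ↔ (q ∧ (p ∨ p)) = true ↔ true = true
¬(q ↔ (q ∧ (p ∨ p))) = ¬true = false
q → q = true → true = true
¬(q ↔ (q ∧ (p ∨ p))) ↔ (q → q) = false ↔ true = false
¬(¬(q ↔ (q ∧ (p ∨ p))) ↔ (q → q)) = ¬false = true
¬¬(¬(q ↔ (q ∧ (p ∨ p))) ↔ (q → q)) = ¬true = false

false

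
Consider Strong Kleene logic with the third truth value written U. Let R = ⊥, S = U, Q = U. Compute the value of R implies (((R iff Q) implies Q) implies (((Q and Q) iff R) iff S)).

R iff Q = ⊥ iff U = U
(R iff Q) implies Q = U implies U = U  [not U or U]
Q and Q = U and U = U
(Q and Q) iff R = U iff ⊥ = U
((Q and Q) iff R) iff S = U iff U = U
((R iff Q) implies Q) implies (((Q and Q) iff R) iff S) = U implies U = U
R implies (((R iff Q) implies Q) implies (((Q and Q) iff R) iff S)) = ⊥ implies U = ⊤

⊤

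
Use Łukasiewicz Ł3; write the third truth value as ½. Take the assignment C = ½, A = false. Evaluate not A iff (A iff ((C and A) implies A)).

not A = not false = true
C and A = ½ and false = false
(C and A) implies A = false implies false = true
A iff ((C and A) implies A) = false iff true = false
not A iff (A iff ((C and A) implies A)) = true iff false = false

false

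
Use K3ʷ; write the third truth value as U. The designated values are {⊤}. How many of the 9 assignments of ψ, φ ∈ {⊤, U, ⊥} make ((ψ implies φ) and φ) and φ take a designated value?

2

Designated under: (ψ=⊤, φ=⊤); (ψ=⊥, φ=⊤).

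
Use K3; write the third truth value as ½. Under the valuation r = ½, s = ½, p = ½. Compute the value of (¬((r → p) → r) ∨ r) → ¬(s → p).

½

r → p = ½ → ½ = ½
(r → p) → r = ½ → ½ = ½
¬((r → p) → r) = ¬½ = ½
¬((r → p) → r) ∨ r = ½ ∨ ½ = ½
s → p = ½ → ½ = ½
¬(s → p) = ¬½ = ½
(¬((r → p) → r) ∨ r) → ¬(s → p) = ½ → ½ = ½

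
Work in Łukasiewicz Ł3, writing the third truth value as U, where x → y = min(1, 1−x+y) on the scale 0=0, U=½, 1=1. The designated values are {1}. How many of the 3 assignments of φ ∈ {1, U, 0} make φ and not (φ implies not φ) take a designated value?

φ=1: 1 ✓
φ=U: 0 ·
φ=0: 0 ·

1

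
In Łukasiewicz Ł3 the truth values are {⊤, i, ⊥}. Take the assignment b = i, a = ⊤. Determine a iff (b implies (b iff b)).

⊤

b iff b = i iff i = ⊤  [1 − |½−½|]
b implies (b iff b) = i implies ⊤ = ⊤
a iff (b implies (b iff b)) = ⊤ iff ⊤ = ⊤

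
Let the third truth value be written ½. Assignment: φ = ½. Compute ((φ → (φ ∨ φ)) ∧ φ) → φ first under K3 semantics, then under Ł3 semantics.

In K3: φ ∨ φ = ½ ∨ ½ = ½
φ → (φ ∨ φ) = ½ → ½ = ½  [¬½ ∨ ½]
(φ → (φ ∨ φ)) ∧ φ = ½ ∧ ½ = ½
((φ → (φ ∨ φ)) ∧ φ) → φ = ½ → ½ = ½
In Ł3: φ ∨ φ = ½ ∨ ½ = ½
φ → (φ ∨ φ) = ½ → ½ = ⊤  [min(1, 1−½+½)]
(φ → (φ ∨ φ)) ∧ φ = ⊤ ∧ ½ = ½
((φ → (φ ∨ φ)) ∧ φ) → φ = ½ → ½ = ⊤
They differ because K3 and Ł3 treat ½ differently under implication.

½; ⊤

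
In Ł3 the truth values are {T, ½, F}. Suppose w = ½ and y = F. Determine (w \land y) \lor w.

½

w \land y = ½ \land F = F
(w \land y) \lor w = F \lor ½ = ½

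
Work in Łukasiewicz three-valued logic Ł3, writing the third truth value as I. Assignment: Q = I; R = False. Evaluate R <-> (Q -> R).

Q -> R = I -> False = I  [min(1, 1−½+0)]
R <-> (Q -> R) = False <-> I = I

I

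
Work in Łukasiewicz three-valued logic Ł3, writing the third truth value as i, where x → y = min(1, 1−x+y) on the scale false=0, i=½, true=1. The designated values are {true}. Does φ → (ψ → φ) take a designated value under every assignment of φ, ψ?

Yes

Every assignment of φ, ψ over {true, i, false} gives a value in {true}.
In particular, with φ=i, ψ=i: φ → (ψ → φ) = true.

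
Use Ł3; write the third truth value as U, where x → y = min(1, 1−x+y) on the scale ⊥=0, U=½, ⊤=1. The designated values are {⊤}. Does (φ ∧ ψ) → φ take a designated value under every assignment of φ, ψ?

Yes

Every assignment of φ, ψ over {⊤, U, ⊥} gives a value in {⊤}.
In particular, with φ=U, ψ=U: (φ ∧ ψ) → φ = ⊤.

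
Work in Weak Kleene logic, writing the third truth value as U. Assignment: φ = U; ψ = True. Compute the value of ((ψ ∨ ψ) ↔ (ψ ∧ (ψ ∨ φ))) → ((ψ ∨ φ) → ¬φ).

ψ ∨ ψ = True ∨ True = True
ψ ∨ φ = True ∨ U = U
ψ ∧ (ψ ∨ φ) = True ∧ U = U
(ψ ∨ ψ) ↔ (ψ ∧ (ψ ∨ φ)) = True ↔ U = U
ψ ∨ φ = True ∨ U = U
¬φ = ¬U = U
(ψ ∨ φ) → ¬φ = U → U = U  [any arg is the third value ⇒ result is the third value]
((ψ ∨ ψ) ↔ (ψ ∧ (ψ ∨ φ))) → ((ψ ∨ φ) → ¬φ) = U → U = U

U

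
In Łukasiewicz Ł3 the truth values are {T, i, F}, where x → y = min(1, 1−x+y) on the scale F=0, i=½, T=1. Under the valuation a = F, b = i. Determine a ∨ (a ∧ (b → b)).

F

b → b = i → i = T
a ∧ (b → b) = F ∧ T = F
a ∨ (a ∧ (b → b)) = F ∨ F = F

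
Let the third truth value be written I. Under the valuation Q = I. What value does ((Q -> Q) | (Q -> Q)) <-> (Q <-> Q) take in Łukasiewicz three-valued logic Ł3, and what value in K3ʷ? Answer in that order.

T; I

In Łukasiewicz three-valued logic Ł3: Q -> Q = I -> I = T
Q -> Q = I -> I = T
(Q -> Q) | (Q -> Q) = T | T = T
Q <-> Q = I <-> I = T
((Q -> Q) | (Q -> Q)) <-> (Q <-> Q) = T <-> T = T
In K3ʷ: Q -> Q = I -> I = I  [any arg is the third value ⇒ result is the third value]
Q -> Q = I -> I = I
(Q -> Q) | (Q -> Q) = I | I = I
Q <-> Q = I <-> I = I
((Q -> Q) | (Q -> Q)) <-> (Q <-> Q) = I <-> I = I
They differ because Łukasiewicz three-valued logic Ł3 and K3ʷ treat I differently under the binary connectives.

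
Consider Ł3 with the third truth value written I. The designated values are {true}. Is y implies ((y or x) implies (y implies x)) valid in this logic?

No

Countermodel: y=true, x=I gives I, which is not designated.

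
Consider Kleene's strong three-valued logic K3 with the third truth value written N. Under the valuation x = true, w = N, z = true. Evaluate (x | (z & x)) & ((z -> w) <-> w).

N

z & x = true & true = true
x | (z & x) = true | true = true
z -> w = true -> N = N  [~true | N]
(z -> w) <-> w = N <-> N = N
(x | (z & x)) & ((z -> w) <-> w) = true & N = N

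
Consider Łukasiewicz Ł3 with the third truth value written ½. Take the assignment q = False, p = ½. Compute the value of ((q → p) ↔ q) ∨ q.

False

q → p = False → ½ = True
(q → p) ↔ q = True ↔ False = False
((q → p) ↔ q) ∨ q = False ∨ False = False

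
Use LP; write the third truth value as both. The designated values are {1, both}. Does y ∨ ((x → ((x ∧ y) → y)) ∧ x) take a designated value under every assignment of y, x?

No

Countermodel: y=0, x=0 gives 0, which is not designated.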